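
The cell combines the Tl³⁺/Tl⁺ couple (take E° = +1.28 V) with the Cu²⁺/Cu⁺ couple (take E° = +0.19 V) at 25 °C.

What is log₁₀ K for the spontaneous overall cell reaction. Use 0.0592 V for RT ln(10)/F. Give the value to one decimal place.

Cathode: Tl³⁺/Tl⁺; anode: Cu²⁺/Cu⁺. E°cell = +1.09 V, n = 2.
log K = nE°cell / 0.0592 = (2)(+1.09) / 0.0592 = 36.8.

36.8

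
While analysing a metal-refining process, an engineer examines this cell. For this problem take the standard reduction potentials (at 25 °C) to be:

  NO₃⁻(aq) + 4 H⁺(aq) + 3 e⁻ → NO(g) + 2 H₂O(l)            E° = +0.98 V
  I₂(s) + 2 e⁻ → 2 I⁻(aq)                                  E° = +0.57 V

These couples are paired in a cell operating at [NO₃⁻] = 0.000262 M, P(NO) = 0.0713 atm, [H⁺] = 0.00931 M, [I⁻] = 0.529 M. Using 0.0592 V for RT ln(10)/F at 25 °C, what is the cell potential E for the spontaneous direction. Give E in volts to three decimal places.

+0.185 V

NO₃⁻/NO is the cathode (higher E°), I₂/I⁻ the anode: E°cell = +0.98 − (+0.57) = +0.41 V, n = 6.
Overall: 2 NO₃⁻(aq) + 8 H⁺(aq) + 6 I⁻(aq) → 2 NO(g) + 4 H₂O(l) + 3 I₂(s)
Q = P(NO)^2 / ([NO₃⁻]^2·[H⁺]^8·[I⁻]^6); log Q = 22.777.
E = E° − (0.0592/n) log Q = +0.41 − (0.0592/6)(22.777) = +0.185 V.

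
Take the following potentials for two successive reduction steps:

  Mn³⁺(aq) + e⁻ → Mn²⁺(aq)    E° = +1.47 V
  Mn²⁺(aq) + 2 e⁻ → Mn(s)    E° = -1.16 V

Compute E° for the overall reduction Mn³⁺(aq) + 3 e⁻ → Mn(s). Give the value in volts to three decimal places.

-0.283 V

Since ΔG° = −nFE° is additive over sequential reductions, n₃E°₃ = n₁E°₁ + n₂E°₂.
E°₃ = (1×+1.47 + 2×-1.16) / 3 = (-0.850) / 3 = -0.283 V.
Simply averaging or adding the two E° values would be wrong; the electron-weighted sum is required.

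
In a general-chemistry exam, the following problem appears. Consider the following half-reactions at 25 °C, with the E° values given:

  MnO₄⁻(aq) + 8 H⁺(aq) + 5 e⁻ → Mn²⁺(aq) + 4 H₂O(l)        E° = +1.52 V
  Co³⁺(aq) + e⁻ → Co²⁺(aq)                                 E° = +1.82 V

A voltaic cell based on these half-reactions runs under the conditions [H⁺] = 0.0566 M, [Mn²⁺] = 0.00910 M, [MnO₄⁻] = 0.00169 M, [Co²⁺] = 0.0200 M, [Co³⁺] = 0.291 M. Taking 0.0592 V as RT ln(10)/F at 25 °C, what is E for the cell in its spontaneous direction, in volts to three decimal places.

Co³⁺/Co²⁺ is the cathode (higher E°), MnO₄⁻/Mn²⁺ the anode: E°cell = +1.82 − (+1.52) = +0.30 V, n = 5.
Overall: 5 Co³⁺(aq) + Mn²⁺(aq) + 4 H₂O(l) → 5 Co²⁺(aq) + MnO₄⁻(aq) + 8 H⁺(aq)
Q = [Co²⁺]^5·[MnO₄⁻]·[H⁺]^8 / ([Co³⁺]^5·[Mn²⁺]); log Q = -16.523.
E = E° − (0.0592/n) log Q = +0.30 − (0.0592/5)(-16.523) = +0.496 V.

+0.496 V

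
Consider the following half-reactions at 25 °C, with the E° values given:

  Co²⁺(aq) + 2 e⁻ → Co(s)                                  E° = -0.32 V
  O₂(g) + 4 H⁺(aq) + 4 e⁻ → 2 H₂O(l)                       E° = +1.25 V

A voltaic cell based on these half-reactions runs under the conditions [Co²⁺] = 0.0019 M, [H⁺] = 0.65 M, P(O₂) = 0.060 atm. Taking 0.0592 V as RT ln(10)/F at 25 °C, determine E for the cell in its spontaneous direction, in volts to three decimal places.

O₂/H₂O is the cathode (higher E°), Co²⁺/Co the anode: E°cell = +1.25 − (-0.32) = +1.57 V, n = 4.
Overall: O₂(g) + 4 H⁺(aq) + 2 Co(s) → 2 H₂O(l) + 2 Co²⁺(aq)
Q = [Co²⁺]^2 / (P(O₂)·[H⁺]^4); log Q = -3.472.
E = E° − (0.0592/n) log Q = +1.57 − (0.0592/4)(-3.472) = +1.621 V.

+1.621 V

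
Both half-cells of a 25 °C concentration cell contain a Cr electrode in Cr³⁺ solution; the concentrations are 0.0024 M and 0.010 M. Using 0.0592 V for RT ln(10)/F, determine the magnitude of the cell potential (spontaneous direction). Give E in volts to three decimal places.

For a concentration cell E°cell = 0. The 0.010 M side is the cathode (reduction is favoured where [Cr³⁺] is higher).
With n = 3, E = −(0.0592/3) log([Cr³⁺]ₐₙ/[Cr³⁺]꜀ₐₜ) = −(0.0592/3) log(0.0024/0.01) = −(0.0592/3)(-0.620) = +0.012 V.

+0.012 V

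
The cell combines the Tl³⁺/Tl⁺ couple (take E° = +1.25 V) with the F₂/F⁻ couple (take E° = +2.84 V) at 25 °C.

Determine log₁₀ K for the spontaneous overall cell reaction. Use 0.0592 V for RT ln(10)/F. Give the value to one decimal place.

53.7

Cathode: F₂/F⁻; anode: Tl³⁺/Tl⁺. E°cell = +1.59 V, n = 2.
log K = nE°cell / 0.0592 = (2)(+1.59) / 0.0592 = 53.7.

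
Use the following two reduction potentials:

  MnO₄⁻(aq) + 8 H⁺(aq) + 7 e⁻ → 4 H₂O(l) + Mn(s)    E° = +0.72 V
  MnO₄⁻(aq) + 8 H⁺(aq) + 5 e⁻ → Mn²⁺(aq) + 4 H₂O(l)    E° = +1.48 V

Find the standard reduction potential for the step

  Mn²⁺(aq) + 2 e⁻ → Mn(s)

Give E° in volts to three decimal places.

Sequential free energies add, so n₃E°₃ = n₁E°₁ + n₂E°₂.
With n₃ = 7, and the known step contributing 5×(+1.48) V, the unknown satisfies 2·E° = 7×(+0.72) − 5×(+1.48) = -2.360.
E° = -2.360 / 2 = -1.180 V.

-1.180 V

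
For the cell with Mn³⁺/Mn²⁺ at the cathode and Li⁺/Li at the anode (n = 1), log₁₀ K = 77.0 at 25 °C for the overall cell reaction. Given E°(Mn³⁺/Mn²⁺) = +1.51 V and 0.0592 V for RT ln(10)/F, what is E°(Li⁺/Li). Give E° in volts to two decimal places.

E°cell = (0.0592/n)·log K = (0.0592/1)(77.0) = +4.558 V.
Since Mn³⁺/Mn²⁺ is the cathode and Li⁺/Li the anode, E°cell = E°(Mn³⁺/Mn²⁺) − E°(Li⁺/Li).
So E°(Li⁺/Li) = E°(Mn³⁺/Mn²⁺) − E°cell = (+1.51) − (+4.558) = -3.05 V.

-3.05 V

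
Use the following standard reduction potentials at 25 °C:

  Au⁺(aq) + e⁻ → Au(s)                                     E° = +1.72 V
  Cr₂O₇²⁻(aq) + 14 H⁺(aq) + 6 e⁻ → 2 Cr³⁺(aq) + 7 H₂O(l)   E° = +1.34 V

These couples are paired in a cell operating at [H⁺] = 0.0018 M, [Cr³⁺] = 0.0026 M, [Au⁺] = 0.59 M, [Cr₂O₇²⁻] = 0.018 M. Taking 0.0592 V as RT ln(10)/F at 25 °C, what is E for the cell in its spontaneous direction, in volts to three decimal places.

+0.712 V

Au⁺/Au is the cathode (higher E°), Cr₂O₇²⁻/Cr³⁺ the anode: E°cell = +1.72 − (+1.34) = +0.38 V, n = 6.
Overall: 6 Au⁺(aq) + 2 Cr³⁺(aq) + 7 H₂O(l) → 6 Au(s) + Cr₂O₇²⁻(aq) + 14 H⁺(aq)
Q = [Cr₂O₇²⁻]·[H⁺]^14 / ([Au⁺]^6·[Cr³⁺]^2); log Q = -33.626.
E = E° − (0.0592/n) log Q = +0.38 − (0.0592/6)(-33.626) = +0.712 V.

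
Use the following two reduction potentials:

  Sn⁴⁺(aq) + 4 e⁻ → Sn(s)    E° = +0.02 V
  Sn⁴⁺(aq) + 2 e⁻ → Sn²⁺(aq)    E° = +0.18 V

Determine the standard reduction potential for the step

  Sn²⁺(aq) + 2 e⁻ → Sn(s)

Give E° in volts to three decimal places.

-0.140 V

Sequential free energies add, so n₃E°₃ = n₁E°₁ + n₂E°₂.
With n₃ = 4, and the known step contributing 2×(+0.18) V, the unknown satisfies 2·E° = 4×(+0.02) − 2×(+0.18) = -0.280.
E° = -0.280 / 2 = -0.140 V.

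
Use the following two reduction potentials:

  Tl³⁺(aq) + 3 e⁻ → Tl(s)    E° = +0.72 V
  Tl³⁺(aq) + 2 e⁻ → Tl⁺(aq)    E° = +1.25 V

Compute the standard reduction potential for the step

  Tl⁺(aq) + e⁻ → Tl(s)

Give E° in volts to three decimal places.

Sequential free energies add, so n₃E°₃ = n₁E°₁ + n₂E°₂.
With n₃ = 3, and the known step contributing 2×(+1.25) V, the unknown satisfies 1·E° = 3×(+0.72) − 2×(+1.25) = -0.340.
E° = -0.340 / 1 = -0.340 V.

-0.340 V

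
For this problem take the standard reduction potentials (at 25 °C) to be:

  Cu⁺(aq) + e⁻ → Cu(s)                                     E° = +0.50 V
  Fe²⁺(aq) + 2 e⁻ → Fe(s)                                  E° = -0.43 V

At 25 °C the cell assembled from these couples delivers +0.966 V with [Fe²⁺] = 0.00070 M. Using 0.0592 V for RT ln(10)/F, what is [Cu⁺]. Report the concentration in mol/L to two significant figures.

0.11 M

Cu⁺/Cu is the cathode, Fe²⁺/Fe the anode: E°cell = +0.93 V, n = 2.
Overall reaction: 2 Cu⁺(aq) + Fe(s) → 2 Cu(s) + Fe²⁺(aq); Q = [Fe²⁺]^1/[Cu⁺]^2.
From E = E° − (0.0592/n) log Q: log Q = (E° − E)·n/0.0592 = (+0.93 − (+0.966))·2/0.0592 = -1.2162.
So 2·log[Cu⁺] = 1·log(0.0007) − log Q = -3.1549 − (-1.2162) = -1.9387; log[Cu⁺] = -1.9387 / 2 = -0.9694; [Cu⁺] = 10^(-0.9694) ≈ 0.11 M.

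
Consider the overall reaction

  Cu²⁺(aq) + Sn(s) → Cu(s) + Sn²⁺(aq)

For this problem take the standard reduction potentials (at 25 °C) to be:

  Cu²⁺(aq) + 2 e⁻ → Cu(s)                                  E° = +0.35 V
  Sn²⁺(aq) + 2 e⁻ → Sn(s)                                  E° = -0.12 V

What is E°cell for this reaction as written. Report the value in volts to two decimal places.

+0.47 V

The Cu²⁺/Cu couple has the higher reduction potential, so it is the cathode; Sn²⁺/Sn is oxidised at the anode.
E°cell = E°(cathode) − E°(anode) = (+0.35) − (-0.12) = +0.47 V.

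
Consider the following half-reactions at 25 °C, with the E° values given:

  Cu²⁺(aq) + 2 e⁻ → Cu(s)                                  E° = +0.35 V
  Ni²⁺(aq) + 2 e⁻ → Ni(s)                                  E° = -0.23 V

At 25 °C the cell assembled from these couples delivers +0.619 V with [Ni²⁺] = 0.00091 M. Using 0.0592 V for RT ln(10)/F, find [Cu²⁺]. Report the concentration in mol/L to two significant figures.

0.019 M

Cu²⁺/Cu is the cathode, Ni²⁺/Ni the anode: E°cell = +0.58 V, n = 2.
Overall reaction: Cu²⁺(aq) + Ni(s) → Cu(s) + Ni²⁺(aq); Q = [Ni²⁺]^1/[Cu²⁺]^1.
From E = E° − (0.0592/n) log Q: log Q = (E° − E)·n/0.0592 = (+0.58 − (+0.619))·2/0.0592 = -1.3176.
So 1·log[Cu²⁺] = 1·log(0.00091) − log Q = -3.0410 − (-1.3176) = -1.7234; [Cu²⁺] = 10^(-1.7234) ≈ 0.019 M.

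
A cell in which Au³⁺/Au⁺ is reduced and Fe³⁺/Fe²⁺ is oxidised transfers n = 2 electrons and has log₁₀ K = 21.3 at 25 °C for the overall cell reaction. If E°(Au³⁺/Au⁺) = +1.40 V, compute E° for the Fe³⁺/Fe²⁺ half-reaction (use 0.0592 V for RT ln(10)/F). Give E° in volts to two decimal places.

E°cell = (0.0592/n)·log K = (0.0592/2)(21.3) = +0.630 V.
Since Au³⁺/Au⁺ is the cathode and Fe³⁺/Fe²⁺ the anode, E°cell = E°(Au³⁺/Au⁺) − E°(Fe³⁺/Fe²⁺).
So E°(Fe³⁺/Fe²⁺) = E°(Au³⁺/Au⁺) − E°cell = (+1.40) − (+0.630) = +0.77 V.

+0.77 V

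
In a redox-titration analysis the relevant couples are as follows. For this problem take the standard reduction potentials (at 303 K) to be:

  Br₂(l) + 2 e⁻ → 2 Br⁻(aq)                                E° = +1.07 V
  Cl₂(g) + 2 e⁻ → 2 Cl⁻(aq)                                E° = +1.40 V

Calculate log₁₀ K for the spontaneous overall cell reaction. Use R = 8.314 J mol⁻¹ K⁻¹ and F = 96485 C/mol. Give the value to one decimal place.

11.0

Cathode: Cl₂/Cl⁻; anode: Br₂/Br⁻. E°cell = (+1.40) − (+1.07) = +0.33 V, with n = 2.
ΔG° = −nFE° = −RT ln K, so ln K = nFE°/(RT) = (2)(96485)(+0.33) / ((8.314)(303)) = 25.278.
log₁₀ K = 25.278 / ln 10 = 11.0.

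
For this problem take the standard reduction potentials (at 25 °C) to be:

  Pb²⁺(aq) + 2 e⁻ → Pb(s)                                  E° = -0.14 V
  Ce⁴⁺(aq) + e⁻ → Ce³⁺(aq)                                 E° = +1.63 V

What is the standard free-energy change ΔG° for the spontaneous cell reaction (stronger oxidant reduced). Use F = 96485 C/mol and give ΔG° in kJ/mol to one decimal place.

-341.6 kJ/mol

Ce⁴⁺/Ce³⁺ (E° = +1.63 V) is the cathode; Pb²⁺/Pb (E° = -0.14 V) is the anode, so E°cell = +1.77 V.
Balancing electrons gives n = 2 (lcm of 1 and 2).
ΔG° = −nFE° = −(2)(96485)(+1.77) = -341,557 J = -341.6 kJ/mol.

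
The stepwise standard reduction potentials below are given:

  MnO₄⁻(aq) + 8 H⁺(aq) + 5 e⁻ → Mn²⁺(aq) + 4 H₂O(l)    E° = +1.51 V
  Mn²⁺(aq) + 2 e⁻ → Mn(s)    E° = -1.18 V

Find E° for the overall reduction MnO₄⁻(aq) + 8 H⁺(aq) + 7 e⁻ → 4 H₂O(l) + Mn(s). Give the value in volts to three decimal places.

Standard free energies of sequential steps add: ΔG°₃ = ΔG°₁ + ΔG°₂, so n₃E°₃ = n₁E°₁ + n₂E°₂.
E°₃ = (5×+1.51 + 2×-1.18) / 7 = (+5.190) / 7 = +0.741 V.

+0.741 V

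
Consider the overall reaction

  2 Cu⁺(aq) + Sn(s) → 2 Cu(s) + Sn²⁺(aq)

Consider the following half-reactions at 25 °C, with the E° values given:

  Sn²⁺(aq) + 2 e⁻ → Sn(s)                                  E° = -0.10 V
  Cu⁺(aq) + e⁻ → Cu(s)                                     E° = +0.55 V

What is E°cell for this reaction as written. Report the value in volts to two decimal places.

The Cu⁺/Cu couple has the higher reduction potential, so it is the cathode; Sn²⁺/Sn is oxidised at the anode.
E°cell = E°(cathode) − E°(anode) = (+0.55) − (-0.10) = +0.65 V.

+0.65 V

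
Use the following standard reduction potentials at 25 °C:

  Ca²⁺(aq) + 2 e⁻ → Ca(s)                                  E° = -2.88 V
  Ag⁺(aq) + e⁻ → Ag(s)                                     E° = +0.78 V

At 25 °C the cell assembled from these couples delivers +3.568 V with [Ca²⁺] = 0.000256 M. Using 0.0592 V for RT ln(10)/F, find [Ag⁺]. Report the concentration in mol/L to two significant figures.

Ag⁺/Ag is the cathode, Ca²⁺/Ca the anode: E°cell = +3.66 V, n = 2.
Overall reaction: 2 Ag⁺(aq) + Ca(s) → 2 Ag(s) + Ca²⁺(aq); Q = [Ca²⁺]^1/[Ag⁺]^2.
From E = E° − (0.0592/n) log Q: log Q = (E° − E)·n/0.0592 = (+3.66 − (+3.568))·2/0.0592 = 3.1081.
So 2·log[Ag⁺] = 1·log(0.000256) − log Q = -3.5918 − (3.1081) = -6.6999; log[Ag⁺] = -6.6999 / 2 = -3.3500; [Ag⁺] = 10^(-3.3500) ≈ 0.00045 M.

0.00045 M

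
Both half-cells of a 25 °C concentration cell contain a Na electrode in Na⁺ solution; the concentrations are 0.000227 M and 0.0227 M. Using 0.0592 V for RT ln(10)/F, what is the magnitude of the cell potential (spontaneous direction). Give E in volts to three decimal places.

For a concentration cell E°cell = 0. The 0.0227 M side is the cathode (reduction is favoured where [Na⁺] is higher).
With n = 1, E = −(0.0592/1) log([Na⁺]ₐₙ/[Na⁺]꜀ₐₜ) = −(0.0592/1) log(0.000227/0.0227) = −(0.0592/1)(-2.000) = +0.118 V.

+0.118 V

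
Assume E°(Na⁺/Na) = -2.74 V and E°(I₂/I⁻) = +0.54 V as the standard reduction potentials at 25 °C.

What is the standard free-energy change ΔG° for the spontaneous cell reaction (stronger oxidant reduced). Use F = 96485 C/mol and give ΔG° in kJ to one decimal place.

-632.9 kJ

I₂/I⁻ (E° = +0.54 V) is the cathode; Na⁺/Na (E° = -2.74 V) is the anode, so E°cell = +3.28 V.
Balancing electrons gives n = 2 (lcm of 2 and 1).
ΔG° = −nFE° = −(2)(96485)(+3.28) = -632,942 J = -632.9 kJ.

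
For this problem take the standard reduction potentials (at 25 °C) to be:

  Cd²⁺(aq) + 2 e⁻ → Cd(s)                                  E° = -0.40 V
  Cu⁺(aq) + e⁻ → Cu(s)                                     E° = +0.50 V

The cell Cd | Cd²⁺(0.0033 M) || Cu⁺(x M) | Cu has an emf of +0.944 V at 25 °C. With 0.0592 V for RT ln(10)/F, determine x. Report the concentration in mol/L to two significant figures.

Cu⁺/Cu is the cathode, Cd²⁺/Cd the anode: E°cell = +0.90 V, n = 2.
Overall reaction: 2 Cu⁺(aq) + Cd(s) → 2 Cu(s) + Cd²⁺(aq); Q = [Cd²⁺]^1/[Cu⁺]^2.
From E = E° − (0.0592/n) log Q: log Q = (E° − E)·n/0.0592 = (+0.90 − (+0.944))·2/0.0592 = -1.4865.
So 2·log[Cu⁺] = 1·log(0.0033) − log Q = -2.4815 − (-1.4865) = -0.9950; log[Cu⁺] = -0.9950 / 2 = -0.4975; [Cu⁺] = 10^(-0.4975) ≈ 0.32 M.

0.32 M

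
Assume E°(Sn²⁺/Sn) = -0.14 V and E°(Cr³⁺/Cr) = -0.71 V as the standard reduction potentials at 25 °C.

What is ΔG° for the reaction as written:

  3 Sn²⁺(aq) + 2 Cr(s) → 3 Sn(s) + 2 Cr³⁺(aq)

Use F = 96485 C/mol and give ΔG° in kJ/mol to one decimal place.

As written, Sn²⁺/Sn is reduced (cathode) and Cr³⁺/Cr is oxidised (anode), so E°cell = (-0.14) − (-0.71) = +0.57 V.
Balancing electrons gives n = 6.
ΔG° = −nFE° = −(6)(96485)(+0.57) = -329,979 J = -330.0 kJ/mol.

-330.0 kJ/mol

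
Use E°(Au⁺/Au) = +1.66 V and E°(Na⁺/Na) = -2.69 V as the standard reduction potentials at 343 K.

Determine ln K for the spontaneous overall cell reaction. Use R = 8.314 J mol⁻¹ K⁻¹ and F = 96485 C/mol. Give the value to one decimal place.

147.2

Cathode: Au⁺/Au; anode: Na⁺/Na. E°cell = (+1.66) − (-2.69) = +4.35 V, with n = 1.
ΔG° = −nFE° = −RT ln K, so ln K = nFE°/(RT) = (1)(96485)(+4.35) / ((8.314)(343)) = 147.179.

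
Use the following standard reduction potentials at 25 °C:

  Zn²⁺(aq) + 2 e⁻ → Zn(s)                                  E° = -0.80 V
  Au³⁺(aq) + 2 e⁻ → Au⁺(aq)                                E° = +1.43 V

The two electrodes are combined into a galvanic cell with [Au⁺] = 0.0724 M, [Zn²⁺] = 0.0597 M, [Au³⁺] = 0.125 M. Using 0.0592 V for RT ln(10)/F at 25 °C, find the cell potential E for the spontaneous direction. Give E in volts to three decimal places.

+2.273 V

Au³⁺/Au⁺ is the cathode (higher E°), Zn²⁺/Zn the anode: E°cell = +1.43 − (-0.80) = +2.23 V, n = 2.
Overall: Au³⁺(aq) + Zn(s) → Au⁺(aq) + Zn²⁺(aq)
Q = [Au⁺]·[Zn²⁺] / ([Au³⁺]); log Q = -1.461.
E = E° − (0.0592/n) log Q = +2.23 − (0.0592/2)(-1.461) = +2.273 V.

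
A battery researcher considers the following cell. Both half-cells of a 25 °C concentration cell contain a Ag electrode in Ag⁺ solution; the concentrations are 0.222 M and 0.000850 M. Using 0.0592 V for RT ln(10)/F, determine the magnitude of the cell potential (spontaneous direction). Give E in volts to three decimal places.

For a concentration cell E°cell = 0. The 0.222 M side is the cathode (reduction is favoured where [Ag⁺] is higher).
With n = 1, E = −(0.0592/1) log([Ag⁺]ₐₙ/[Ag⁺]꜀ₐₜ) = −(0.0592/1) log(0.00085/0.222) = −(0.0592/1)(-2.417) = +0.143 V.

+0.143 V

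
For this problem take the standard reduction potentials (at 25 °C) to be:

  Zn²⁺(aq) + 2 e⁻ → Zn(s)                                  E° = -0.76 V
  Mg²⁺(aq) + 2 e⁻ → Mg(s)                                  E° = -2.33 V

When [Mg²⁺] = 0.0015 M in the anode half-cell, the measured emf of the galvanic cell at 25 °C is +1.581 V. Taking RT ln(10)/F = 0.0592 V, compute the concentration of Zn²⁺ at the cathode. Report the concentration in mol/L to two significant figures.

0.0035 M

Zn²⁺/Zn is the cathode, Mg²⁺/Mg the anode: E°cell = +1.57 V, n = 2.
Overall reaction: Zn²⁺(aq) + Mg(s) → Zn(s) + Mg²⁺(aq); Q = [Mg²⁺]^1/[Zn²⁺]^1.
From E = E° − (0.0592/n) log Q: log Q = (E° − E)·n/0.0592 = (+1.57 − (+1.581))·2/0.0592 = -0.3716.
So 1·log[Zn²⁺] = 1·log(0.0015) − log Q = -2.8239 − (-0.3716) = -2.4523; [Zn²⁺] = 10^(-2.4523) ≈ 0.0035 M.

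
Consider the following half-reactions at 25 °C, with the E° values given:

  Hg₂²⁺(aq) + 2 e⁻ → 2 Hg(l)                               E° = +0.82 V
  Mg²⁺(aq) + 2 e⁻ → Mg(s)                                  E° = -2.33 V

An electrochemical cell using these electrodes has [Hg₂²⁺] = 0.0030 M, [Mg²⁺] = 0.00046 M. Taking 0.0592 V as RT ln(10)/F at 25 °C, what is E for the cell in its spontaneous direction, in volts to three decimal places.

Hg₂²⁺/Hg is the cathode (higher E°), Mg²⁺/Mg the anode: E°cell = +0.82 − (-2.33) = +3.15 V, n = 2.
Overall: Hg₂²⁺(aq) + Mg(s) → 2 Hg(l) + Mg²⁺(aq)
Q = [Mg²⁺] / ([Hg₂²⁺]); log Q = -0.814.
E = E° − (0.0592/n) log Q = +3.15 − (0.0592/2)(-0.814) = +3.174 V.

+3.174 V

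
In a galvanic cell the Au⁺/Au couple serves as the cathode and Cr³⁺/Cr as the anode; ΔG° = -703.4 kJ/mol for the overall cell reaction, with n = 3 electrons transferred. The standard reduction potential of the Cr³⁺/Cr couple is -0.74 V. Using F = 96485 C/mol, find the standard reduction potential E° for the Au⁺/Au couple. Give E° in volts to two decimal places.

E°cell = −ΔG°/(nF) = −(-703.4×10³)/((3)(96485)) = +2.430 V.
Since Au⁺/Au is the cathode and Cr³⁺/Cr the anode, E°cell = E°(Au⁺/Au) − E°(Cr³⁺/Cr).
So E°(Au⁺/Au) = E°cell + E°(Cr³⁺/Cr) = +2.430 + (-0.74) = +1.69 V.

+1.69 V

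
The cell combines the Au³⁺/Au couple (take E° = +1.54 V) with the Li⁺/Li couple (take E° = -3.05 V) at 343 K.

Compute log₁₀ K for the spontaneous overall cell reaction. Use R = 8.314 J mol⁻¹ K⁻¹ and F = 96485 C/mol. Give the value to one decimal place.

Cathode: Au³⁺/Au; anode: Li⁺/Li. E°cell = (+1.54) − (-3.05) = +4.59 V, with n = 3.
ΔG° = −nFE° = −RT ln K, so ln K = nFE°/(RT) = (3)(96485)(+4.59) / ((8.314)(343)) = 465.897.
log₁₀ K = 465.897 / ln 10 = 202.3.

202.3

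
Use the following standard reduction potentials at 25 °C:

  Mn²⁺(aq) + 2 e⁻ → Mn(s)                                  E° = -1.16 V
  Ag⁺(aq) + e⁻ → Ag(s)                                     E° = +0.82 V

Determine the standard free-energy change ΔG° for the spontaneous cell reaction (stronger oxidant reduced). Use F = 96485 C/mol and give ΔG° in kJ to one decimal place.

Ag⁺/Ag (E° = +0.82 V) is the cathode; Mn²⁺/Mn (E° = -1.16 V) is the anode, so E°cell = +1.98 V.
Balancing electrons gives n = 2 (lcm of 1 and 2).
ΔG° = −nFE° = −(2)(96485)(+1.98) = -382,081 J = -382.1 kJ.

-382.1 kJ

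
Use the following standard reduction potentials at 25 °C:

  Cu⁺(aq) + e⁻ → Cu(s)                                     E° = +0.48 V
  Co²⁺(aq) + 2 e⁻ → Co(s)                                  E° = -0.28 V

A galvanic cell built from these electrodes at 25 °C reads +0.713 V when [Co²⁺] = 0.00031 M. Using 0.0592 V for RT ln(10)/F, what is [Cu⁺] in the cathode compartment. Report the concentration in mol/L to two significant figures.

Cu⁺/Cu is the cathode, Co²⁺/Co the anode: E°cell = +0.76 V, n = 2.
Overall reaction: 2 Cu⁺(aq) + Co(s) → 2 Cu(s) + Co²⁺(aq); Q = [Co²⁺]^1/[Cu⁺]^2.
From E = E° − (0.0592/n) log Q: log Q = (E° − E)·n/0.0592 = (+0.76 − (+0.713))·2/0.0592 = 1.5878.
So 2·log[Cu⁺] = 1·log(0.00031) − log Q = -3.5086 − (1.5878) = -5.0964; log[Cu⁺] = -5.0964 / 2 = -2.5482; [Cu⁺] = 10^(-2.5482) ≈ 0.0028 M.

0.0028 M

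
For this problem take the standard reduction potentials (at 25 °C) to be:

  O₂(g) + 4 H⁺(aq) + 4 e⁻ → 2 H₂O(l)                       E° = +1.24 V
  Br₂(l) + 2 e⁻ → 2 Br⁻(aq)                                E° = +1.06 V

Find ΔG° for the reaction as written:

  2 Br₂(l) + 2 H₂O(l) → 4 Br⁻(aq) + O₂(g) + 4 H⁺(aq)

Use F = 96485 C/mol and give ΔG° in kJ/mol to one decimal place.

As written, Br₂/Br⁻ is reduced (cathode) and O₂/H₂O is oxidised (anode), so E°cell = (+1.06) − (+1.24) = -0.18 V.
Balancing electrons gives n = 4.
ΔG° = −nFE° = −(4)(96485)(-0.18) = 69,469 J = +69.5 kJ/mol.

+69.5 kJ/mol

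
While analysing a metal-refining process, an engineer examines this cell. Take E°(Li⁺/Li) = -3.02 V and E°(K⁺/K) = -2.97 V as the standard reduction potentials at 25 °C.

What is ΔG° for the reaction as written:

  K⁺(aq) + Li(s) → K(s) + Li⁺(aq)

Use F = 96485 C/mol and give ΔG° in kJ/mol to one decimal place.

As written, K⁺/K is reduced (cathode) and Li⁺/Li is oxidised (anode), so E°cell = (-2.97) − (-3.02) = +0.05 V.
Balancing electrons gives n = 1.
ΔG° = −nFE° = −(1)(96485)(+0.05) = -4,824 J = -4.8 kJ/mol.

-4.8 kJ/mol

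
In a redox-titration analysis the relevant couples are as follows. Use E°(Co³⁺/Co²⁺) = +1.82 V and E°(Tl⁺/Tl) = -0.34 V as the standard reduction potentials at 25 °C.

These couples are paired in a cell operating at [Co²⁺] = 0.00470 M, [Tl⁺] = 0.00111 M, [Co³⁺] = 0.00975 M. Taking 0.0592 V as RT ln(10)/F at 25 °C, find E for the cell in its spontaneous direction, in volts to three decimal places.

+2.354 V

Co³⁺/Co²⁺ is the cathode (higher E°), Tl⁺/Tl the anode: E°cell = +1.82 − (-0.34) = +2.16 V, n = 1.
Overall: Co³⁺(aq) + Tl(s) → Co²⁺(aq) + Tl⁺(aq)
Q = [Co²⁺]·[Tl⁺] / ([Co³⁺]); log Q = -3.272.
E = E° − (0.0592/n) log Q = +2.16 − (0.0592/1)(-3.272) = +2.354 V.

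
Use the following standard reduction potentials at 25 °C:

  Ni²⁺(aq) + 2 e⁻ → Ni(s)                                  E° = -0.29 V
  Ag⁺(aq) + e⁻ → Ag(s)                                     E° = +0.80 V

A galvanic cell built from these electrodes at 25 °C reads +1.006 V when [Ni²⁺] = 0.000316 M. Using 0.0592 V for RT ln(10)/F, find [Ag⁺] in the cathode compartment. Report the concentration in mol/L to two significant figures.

0.00068 M

Ag⁺/Ag is the cathode, Ni²⁺/Ni the anode: E°cell = +1.09 V, n = 2.
Overall reaction: 2 Ag⁺(aq) + Ni(s) → 2 Ag(s) + Ni²⁺(aq); Q = [Ni²⁺]^1/[Ag⁺]^2.
From E = E° − (0.0592/n) log Q: log Q = (E° − E)·n/0.0592 = (+1.09 − (+1.006))·2/0.0592 = 2.8378.
So 2·log[Ag⁺] = 1·log(0.000316) − log Q = -3.5003 − (2.8378) = -6.3381; log[Ag⁺] = -6.3381 / 2 = -3.1690; [Ag⁺] = 10^(-3.1690) ≈ 0.00068 M.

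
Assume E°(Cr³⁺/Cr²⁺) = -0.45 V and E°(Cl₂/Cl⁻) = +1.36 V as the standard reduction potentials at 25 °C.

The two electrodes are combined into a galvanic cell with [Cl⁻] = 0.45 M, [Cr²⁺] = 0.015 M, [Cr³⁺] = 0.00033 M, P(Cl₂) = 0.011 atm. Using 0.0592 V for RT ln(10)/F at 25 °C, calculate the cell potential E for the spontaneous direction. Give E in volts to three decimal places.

+1.871 V

Cl₂/Cl⁻ is the cathode (higher E°), Cr³⁺/Cr²⁺ the anode: E°cell = +1.36 − (-0.45) = +1.81 V, n = 2.
Overall: Cl₂(g) + 2 Cr²⁺(aq) → 2 Cl⁻(aq) + 2 Cr³⁺(aq)
Q = [Cl⁻]^2·[Cr³⁺]^2 / (P(Cl₂)·[Cr²⁺]^2); log Q = -2.050.
E = E° − (0.0592/n) log Q = +1.81 − (0.0592/2)(-2.050) = +1.871 V.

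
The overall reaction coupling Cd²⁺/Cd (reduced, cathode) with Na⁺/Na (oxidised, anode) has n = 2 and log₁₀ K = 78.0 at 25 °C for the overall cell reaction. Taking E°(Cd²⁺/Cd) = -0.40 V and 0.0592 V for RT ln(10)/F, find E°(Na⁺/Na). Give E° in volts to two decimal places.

-2.71 V

E°cell = (0.0592/n)·log K = (0.0592/2)(78.0) = +2.309 V.
Since Cd²⁺/Cd is the cathode and Na⁺/Na the anode, E°cell = E°(Cd²⁺/Cd) − E°(Na⁺/Na).
So E°(Na⁺/Na) = E°(Cd²⁺/Cd) − E°cell = (-0.40) − (+2.309) = -2.71 V.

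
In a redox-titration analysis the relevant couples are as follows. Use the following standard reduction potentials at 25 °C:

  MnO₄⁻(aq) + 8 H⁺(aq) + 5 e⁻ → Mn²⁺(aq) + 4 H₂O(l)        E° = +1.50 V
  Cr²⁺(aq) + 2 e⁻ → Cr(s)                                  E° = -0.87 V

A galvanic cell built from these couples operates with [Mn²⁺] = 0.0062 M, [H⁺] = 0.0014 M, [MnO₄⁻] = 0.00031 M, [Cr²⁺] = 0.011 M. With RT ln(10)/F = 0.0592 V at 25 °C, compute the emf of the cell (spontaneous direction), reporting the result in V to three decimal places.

+2.142 V

MnO₄⁻/Mn²⁺ is the cathode (higher E°), Cr²⁺/Cr the anode: E°cell = +1.50 − (-0.87) = +2.37 V, n = 10.
Overall: 2 MnO₄⁻(aq) + 16 H⁺(aq) + 5 Cr(s) → 2 Mn²⁺(aq) + 8 H₂O(l) + 5 Cr²⁺(aq)
Q = [Mn²⁺]^2·[Cr²⁺]^5 / ([MnO₄⁻]^2·[H⁺]^16); log Q = 38.471.
E = E° − (0.0592/n) log Q = +2.37 − (0.0592/10)(38.471) = +2.142 V.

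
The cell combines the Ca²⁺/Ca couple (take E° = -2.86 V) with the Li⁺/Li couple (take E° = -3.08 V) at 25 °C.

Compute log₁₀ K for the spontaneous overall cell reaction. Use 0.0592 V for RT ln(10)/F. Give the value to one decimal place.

7.4

Cathode: Ca²⁺/Ca; anode: Li⁺/Li. E°cell = +0.22 V, n = 2.
log K = nE°cell / 0.0592 = (2)(+0.22) / 0.0592 = 7.4.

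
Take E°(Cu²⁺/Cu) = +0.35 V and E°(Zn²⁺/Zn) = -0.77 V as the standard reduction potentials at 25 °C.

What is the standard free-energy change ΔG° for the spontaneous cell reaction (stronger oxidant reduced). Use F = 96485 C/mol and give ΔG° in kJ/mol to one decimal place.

Cu²⁺/Cu (E° = +0.35 V) is the cathode; Zn²⁺/Zn (E° = -0.77 V) is the anode, so E°cell = +1.12 V.
Balancing electrons gives n = 2 (lcm of 2 and 2).
ΔG° = −nFE° = −(2)(96485)(+1.12) = -216,126 J = -216.1 kJ/mol.

-216.1 kJ/mol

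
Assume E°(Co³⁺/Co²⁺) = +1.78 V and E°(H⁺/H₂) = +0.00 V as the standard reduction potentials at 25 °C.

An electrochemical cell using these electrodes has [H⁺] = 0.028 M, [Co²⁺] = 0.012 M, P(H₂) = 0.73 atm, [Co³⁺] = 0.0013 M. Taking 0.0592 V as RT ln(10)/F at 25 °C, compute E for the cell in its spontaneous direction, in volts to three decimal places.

+1.811 V

Co³⁺/Co²⁺ is the cathode (higher E°), H⁺/H₂ the anode: E°cell = +1.78 − (+0.00) = +1.78 V, n = 2.
Overall: 2 Co³⁺(aq) + H₂(g) → 2 Co²⁺(aq) + 2 H⁺(aq)
Q = [Co²⁺]^2·[H⁺]^2 / ([Co³⁺]^2·P(H₂)); log Q = -1.039.
E = E° − (0.0592/n) log Q = +1.78 − (0.0592/2)(-1.039) = +1.811 V.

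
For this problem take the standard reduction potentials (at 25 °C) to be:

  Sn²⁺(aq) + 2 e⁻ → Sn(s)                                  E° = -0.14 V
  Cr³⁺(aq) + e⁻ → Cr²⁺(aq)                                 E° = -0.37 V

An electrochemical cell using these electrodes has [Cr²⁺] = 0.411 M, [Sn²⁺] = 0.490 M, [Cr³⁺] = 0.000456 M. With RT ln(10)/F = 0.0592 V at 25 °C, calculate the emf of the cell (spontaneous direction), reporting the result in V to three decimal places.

Sn²⁺/Sn is the cathode (higher E°), Cr³⁺/Cr²⁺ the anode: E°cell = -0.14 − (-0.37) = +0.23 V, n = 2.
Overall: Sn²⁺(aq) + 2 Cr²⁺(aq) → Sn(s) + 2 Cr³⁺(aq)
Q = [Cr³⁺]^2 / ([Sn²⁺]·[Cr²⁺]^2); log Q = -5.600.
E = E° − (0.0592/n) log Q = +0.23 − (0.0592/2)(-5.600) = +0.396 V.

+0.396 V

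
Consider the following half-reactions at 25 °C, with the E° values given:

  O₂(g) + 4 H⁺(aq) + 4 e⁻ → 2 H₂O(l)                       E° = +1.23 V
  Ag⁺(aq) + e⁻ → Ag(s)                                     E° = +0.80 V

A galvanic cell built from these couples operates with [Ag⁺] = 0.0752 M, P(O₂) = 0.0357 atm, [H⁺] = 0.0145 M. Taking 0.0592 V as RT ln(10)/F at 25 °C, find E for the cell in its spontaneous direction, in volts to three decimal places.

+0.366 V

O₂/H₂O is the cathode (higher E°), Ag⁺/Ag the anode: E°cell = +1.23 − (+0.80) = +0.43 V, n = 4.
Overall: O₂(g) + 4 H⁺(aq) + 4 Ag(s) → 2 H₂O(l) + 4 Ag⁺(aq)
Q = [Ag⁺]^4 / (P(O₂)·[H⁺]^4); log Q = 4.307.
E = E° − (0.0592/n) log Q = +0.43 − (0.0592/4)(4.307) = +0.366 V.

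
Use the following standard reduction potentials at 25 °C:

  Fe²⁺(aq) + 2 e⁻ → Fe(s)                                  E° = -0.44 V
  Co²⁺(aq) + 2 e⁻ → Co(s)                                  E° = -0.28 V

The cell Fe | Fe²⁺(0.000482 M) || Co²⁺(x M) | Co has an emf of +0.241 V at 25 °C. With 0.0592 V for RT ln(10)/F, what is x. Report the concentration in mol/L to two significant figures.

Co²⁺/Co is the cathode, Fe²⁺/Fe the anode: E°cell = +0.16 V, n = 2.
Overall reaction: Co²⁺(aq) + Fe(s) → Co(s) + Fe²⁺(aq); Q = [Fe²⁺]^1/[Co²⁺]^1.
From E = E° − (0.0592/n) log Q: log Q = (E° − E)·n/0.0592 = (+0.16 − (+0.241))·2/0.0592 = -2.7365.
So 1·log[Co²⁺] = 1·log(0.000482) − log Q = -3.3170 − (-2.7365) = -0.5805; [Co²⁺] = 10^(-0.5805) ≈ 0.26 M.

0.26 M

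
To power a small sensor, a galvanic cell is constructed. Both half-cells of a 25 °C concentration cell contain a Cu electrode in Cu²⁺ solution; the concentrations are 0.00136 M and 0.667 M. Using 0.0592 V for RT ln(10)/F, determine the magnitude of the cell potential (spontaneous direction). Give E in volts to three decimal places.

For a concentration cell E°cell = 0. The 0.667 M side is the cathode (reduction is favoured where [Cu²⁺] is higher).
With n = 2, E = −(0.0592/2) log([Cu²⁺]ₐₙ/[Cu²⁺]꜀ₐₜ) = −(0.0592/2) log(0.00136/0.667) = −(0.0592/2)(-2.691) = +0.080 V.

+0.080 V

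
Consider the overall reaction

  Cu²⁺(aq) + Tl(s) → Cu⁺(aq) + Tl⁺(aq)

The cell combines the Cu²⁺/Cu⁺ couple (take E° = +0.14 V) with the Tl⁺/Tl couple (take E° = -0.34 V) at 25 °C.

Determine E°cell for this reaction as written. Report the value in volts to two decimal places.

The Cu²⁺/Cu⁺ couple has the higher reduction potential, so it is the cathode; Tl⁺/Tl is oxidised at the anode.
E°cell = E°(cathode) − E°(anode) = (+0.14) − (-0.34) = +0.48 V.
Since E°cell > 0, the reaction is spontaneous under standard conditions.

+0.48 V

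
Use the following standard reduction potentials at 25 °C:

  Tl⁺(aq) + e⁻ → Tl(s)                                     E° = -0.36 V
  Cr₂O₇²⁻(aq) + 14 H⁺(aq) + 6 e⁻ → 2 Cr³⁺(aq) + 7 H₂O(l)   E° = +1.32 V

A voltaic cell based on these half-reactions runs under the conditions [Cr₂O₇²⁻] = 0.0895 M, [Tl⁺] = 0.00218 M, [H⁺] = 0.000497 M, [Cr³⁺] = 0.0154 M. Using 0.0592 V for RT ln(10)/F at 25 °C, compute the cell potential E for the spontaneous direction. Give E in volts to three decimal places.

Cr₂O₇²⁻/Cr³⁺ is the cathode (higher E°), Tl⁺/Tl the anode: E°cell = +1.32 − (-0.36) = +1.68 V, n = 6.
Overall: Cr₂O₇²⁻(aq) + 14 H⁺(aq) + 6 Tl(s) → 2 Cr³⁺(aq) + 7 H₂O(l) + 6 Tl⁺(aq)
Q = [Cr³⁺]^2·[Tl⁺]^6 / ([Cr₂O₇²⁻]·[H⁺]^14); log Q = 27.705.
E = E° − (0.0592/n) log Q = +1.68 − (0.0592/6)(27.705) = +1.407 V.

+1.407 V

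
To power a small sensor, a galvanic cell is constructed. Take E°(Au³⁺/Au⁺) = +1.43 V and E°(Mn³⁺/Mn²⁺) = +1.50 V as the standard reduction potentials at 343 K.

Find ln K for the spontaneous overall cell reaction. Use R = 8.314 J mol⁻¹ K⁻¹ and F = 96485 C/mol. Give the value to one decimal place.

4.7

Cathode: Mn³⁺/Mn²⁺; anode: Au³⁺/Au⁺. E°cell = (+1.50) − (+1.43) = +0.07 V, with n = 2.
ΔG° = −nFE° = −RT ln K, so ln K = nFE°/(RT) = (2)(96485)(+0.07) / ((8.314)(343)) = 4.737.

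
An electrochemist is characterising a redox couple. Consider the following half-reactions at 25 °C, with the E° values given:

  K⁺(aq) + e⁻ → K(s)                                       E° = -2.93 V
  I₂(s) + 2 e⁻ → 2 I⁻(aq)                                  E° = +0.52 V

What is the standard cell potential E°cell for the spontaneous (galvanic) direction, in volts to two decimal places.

The I₂/I⁻ couple has the higher reduction potential, so it is the cathode; K⁺/K is oxidised at the anode.
E°cell = E°(cathode) − E°(anode) = (+0.52) − (-2.93) = +3.45 V.

+3.45 V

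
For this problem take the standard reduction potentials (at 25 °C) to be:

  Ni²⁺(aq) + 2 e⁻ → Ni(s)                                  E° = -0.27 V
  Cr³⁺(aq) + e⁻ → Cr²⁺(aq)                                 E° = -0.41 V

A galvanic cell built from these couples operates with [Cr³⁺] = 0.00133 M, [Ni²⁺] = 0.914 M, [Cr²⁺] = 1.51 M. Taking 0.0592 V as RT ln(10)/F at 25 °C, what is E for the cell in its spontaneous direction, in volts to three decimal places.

Ni²⁺/Ni is the cathode (higher E°), Cr³⁺/Cr²⁺ the anode: E°cell = -0.27 − (-0.41) = +0.14 V, n = 2.
Overall: Ni²⁺(aq) + 2 Cr²⁺(aq) → Ni(s) + 2 Cr³⁺(aq)
Q = [Cr³⁺]^2 / ([Ni²⁺]·[Cr²⁺]^2); log Q = -6.071.
E = E° − (0.0592/n) log Q = +0.14 − (0.0592/2)(-6.071) = +0.320 V.

+0.320 V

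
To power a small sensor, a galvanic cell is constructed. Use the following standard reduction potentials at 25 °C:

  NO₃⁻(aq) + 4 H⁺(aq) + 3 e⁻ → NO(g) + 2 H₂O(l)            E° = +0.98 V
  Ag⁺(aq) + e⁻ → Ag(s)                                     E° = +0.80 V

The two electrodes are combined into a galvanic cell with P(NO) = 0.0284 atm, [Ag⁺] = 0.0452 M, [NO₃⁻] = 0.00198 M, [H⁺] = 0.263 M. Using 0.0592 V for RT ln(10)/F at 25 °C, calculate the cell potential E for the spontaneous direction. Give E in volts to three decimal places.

+0.191 V

NO₃⁻/NO is the cathode (higher E°), Ag⁺/Ag the anode: E°cell = +0.98 − (+0.80) = +0.18 V, n = 3.
Overall: NO₃⁻(aq) + 4 H⁺(aq) + 3 Ag(s) → NO(g) + 2 H₂O(l) + 3 Ag⁺(aq)
Q = P(NO)·[Ag⁺]^3 / ([NO₃⁻]·[H⁺]^4); log Q = -0.558.
E = E° − (0.0592/n) log Q = +0.18 − (0.0592/3)(-0.558) = +0.191 V.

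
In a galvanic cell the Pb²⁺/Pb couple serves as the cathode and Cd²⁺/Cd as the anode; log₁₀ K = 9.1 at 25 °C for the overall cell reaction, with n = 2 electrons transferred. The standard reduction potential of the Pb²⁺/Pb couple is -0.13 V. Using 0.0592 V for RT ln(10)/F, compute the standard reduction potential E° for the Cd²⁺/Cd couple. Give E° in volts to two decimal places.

E°cell = (0.0592/n)·log K = (0.0592/2)(9.1) = +0.269 V.
Since Pb²⁺/Pb is the cathode and Cd²⁺/Cd the anode, E°cell = E°(Pb²⁺/Pb) − E°(Cd²⁺/Cd).
So E°(Cd²⁺/Cd) = E°(Pb²⁺/Pb) − E°cell = (-0.13) − (+0.269) = -0.40 V.

-0.40 V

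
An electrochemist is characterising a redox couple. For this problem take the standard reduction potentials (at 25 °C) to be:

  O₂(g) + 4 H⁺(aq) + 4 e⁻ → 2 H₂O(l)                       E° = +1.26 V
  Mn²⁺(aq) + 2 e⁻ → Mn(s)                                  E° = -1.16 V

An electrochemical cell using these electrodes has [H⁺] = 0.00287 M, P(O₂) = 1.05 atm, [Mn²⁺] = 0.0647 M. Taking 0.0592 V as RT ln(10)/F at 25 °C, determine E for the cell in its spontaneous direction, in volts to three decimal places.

+2.305 V

O₂/H₂O is the cathode (higher E°), Mn²⁺/Mn the anode: E°cell = +1.26 − (-1.16) = +2.42 V, n = 4.
Overall: O₂(g) + 4 H⁺(aq) + 2 Mn(s) → 2 H₂O(l) + 2 Mn²⁺(aq)
Q = [Mn²⁺]^2 / (P(O₂)·[H⁺]^4); log Q = 7.769.
E = E° − (0.0592/n) log Q = +2.42 − (0.0592/4)(7.769) = +2.305 V.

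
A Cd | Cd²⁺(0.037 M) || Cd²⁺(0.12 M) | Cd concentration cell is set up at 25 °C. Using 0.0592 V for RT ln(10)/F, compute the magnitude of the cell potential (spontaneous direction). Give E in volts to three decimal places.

+0.015 V

For a concentration cell E°cell = 0. The 0.12 M side is the cathode (reduction is favoured where [Cd²⁺] is higher).
With n = 2, E = −(0.0592/2) log([Cd²⁺]ₐₙ/[Cd²⁺]꜀ₐₜ) = −(0.0592/2) log(0.037/0.12) = −(0.0592/2)(-0.511) = +0.015 V.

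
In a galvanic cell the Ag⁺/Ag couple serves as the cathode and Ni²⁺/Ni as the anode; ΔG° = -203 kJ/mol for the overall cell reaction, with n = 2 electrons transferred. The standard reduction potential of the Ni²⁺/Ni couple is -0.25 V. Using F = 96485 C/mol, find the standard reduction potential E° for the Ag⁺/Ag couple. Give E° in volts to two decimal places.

+0.80 V

E°cell = −ΔG°/(nF) = −(-203×10³)/((2)(96485)) = +1.052 V.
Since Ag⁺/Ag is the cathode and Ni²⁺/Ni the anode, E°cell = E°(Ag⁺/Ag) − E°(Ni²⁺/Ni).
So E°(Ag⁺/Ag) = E°cell + E°(Ni²⁺/Ni) = +1.052 + (-0.25) = +0.80 V.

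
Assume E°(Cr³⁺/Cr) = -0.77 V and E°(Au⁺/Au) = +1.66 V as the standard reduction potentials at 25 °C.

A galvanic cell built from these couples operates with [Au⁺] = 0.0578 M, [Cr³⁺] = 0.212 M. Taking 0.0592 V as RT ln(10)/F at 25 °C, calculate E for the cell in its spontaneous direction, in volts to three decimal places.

Au⁺/Au is the cathode (higher E°), Cr³⁺/Cr the anode: E°cell = +1.66 − (-0.77) = +2.43 V, n = 3.
Overall: 3 Au⁺(aq) + Cr(s) → 3 Au(s) + Cr³⁺(aq)
Q = [Cr³⁺] / ([Au⁺]^3); log Q = 3.041.
E = E° − (0.0592/n) log Q = +2.43 − (0.0592/3)(3.041) = +2.370 V.

+2.370 V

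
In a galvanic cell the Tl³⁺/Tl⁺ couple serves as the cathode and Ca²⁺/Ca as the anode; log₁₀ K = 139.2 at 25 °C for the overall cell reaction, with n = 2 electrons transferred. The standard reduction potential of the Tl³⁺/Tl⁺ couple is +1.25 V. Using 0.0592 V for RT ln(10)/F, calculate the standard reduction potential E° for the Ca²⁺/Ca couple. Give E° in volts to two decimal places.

E°cell = (0.0592/n)·log K = (0.0592/2)(139.2) = +4.120 V.
Since Tl³⁺/Tl⁺ is the cathode and Ca²⁺/Ca the anode, E°cell = E°(Tl³⁺/Tl⁺) − E°(Ca²⁺/Ca).
So E°(Ca²⁺/Ca) = E°(Tl³⁺/Tl⁺) − E°cell = (+1.25) − (+4.120) = -2.87 V.

-2.87 V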